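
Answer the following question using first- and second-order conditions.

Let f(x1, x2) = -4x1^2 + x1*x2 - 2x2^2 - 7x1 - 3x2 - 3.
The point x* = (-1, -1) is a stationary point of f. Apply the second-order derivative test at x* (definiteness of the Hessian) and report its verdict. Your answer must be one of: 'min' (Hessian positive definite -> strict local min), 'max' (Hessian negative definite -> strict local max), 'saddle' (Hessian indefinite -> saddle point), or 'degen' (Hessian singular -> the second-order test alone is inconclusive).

Compute the Hessian H = grad^2 f:
  H = [[-8, 1], [1, -4]]
Verify stationarity: grad f(x*) = H x* + g = (0, 0).
Eigenvalues of H: -8.2361, -3.7639.
Both eigenvalues < 0, so H is negative definite -> x* is a strict local max.

max


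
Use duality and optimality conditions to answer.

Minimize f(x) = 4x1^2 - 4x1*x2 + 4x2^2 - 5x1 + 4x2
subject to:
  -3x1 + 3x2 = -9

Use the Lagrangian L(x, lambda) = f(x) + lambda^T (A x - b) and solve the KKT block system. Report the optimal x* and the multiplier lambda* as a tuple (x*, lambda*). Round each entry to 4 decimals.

Form the Lagrangian:
  L(x, lambda) = (1/2) x^T Q x + c^T x + lambda^T (A x - b)
Stationarity (grad_x L = 0): Q x + c + A^T lambda = 0.
Primal feasibility: A x = b.

This gives the KKT block system:
  [ Q   A^T ] [ x     ]   [-c ]
  [ A    0  ] [ lambda ] = [ b ]

Solving the linear system:
  x*      = (1.625, -1.375)
  lambda* = (4.5)
  f(x*)   = 13.4375

x* = (1.625, -1.375), lambda* = (4.5)


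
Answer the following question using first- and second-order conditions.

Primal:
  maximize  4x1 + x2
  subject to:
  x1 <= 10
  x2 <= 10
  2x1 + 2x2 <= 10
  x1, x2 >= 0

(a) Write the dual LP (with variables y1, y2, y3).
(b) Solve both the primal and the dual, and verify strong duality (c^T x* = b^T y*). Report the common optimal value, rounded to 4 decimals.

The standard primal-dual pair for 'max c^T x s.t. A x <= b, x >= 0' is:
  Dual:  min b^T y  s.t.  A^T y >= c,  y >= 0.

So the dual LP is:
  minimize  10y1 + 10y2 + 10y3
  subject to:
    y1 + 2y3 >= 4
    y2 + 2y3 >= 1
    y1, y2, y3 >= 0

Solving the primal: x* = (5, 0).
  primal value c^T x* = 20.
Solving the dual: y* = (0, 0, 2).
  dual value b^T y* = 20.
Strong duality: c^T x* = b^T y*. Confirmed.

20


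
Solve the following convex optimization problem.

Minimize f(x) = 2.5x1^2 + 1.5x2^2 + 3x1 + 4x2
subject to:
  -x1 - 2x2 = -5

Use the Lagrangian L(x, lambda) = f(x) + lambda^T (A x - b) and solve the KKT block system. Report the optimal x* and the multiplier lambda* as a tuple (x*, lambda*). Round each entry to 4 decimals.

Form the Lagrangian:
  L(x, lambda) = (1/2) x^T Q x + c^T x + lambda^T (A x - b)
Stationarity (grad_x L = 0): Q x + c + A^T lambda = 0.
Primal feasibility: A x = b.

This gives the KKT block system:
  [ Q   A^T ] [ x     ]   [-c ]
  [ A    0  ] [ lambda ] = [ b ]

Solving the linear system:
  x*      = (0.4783, 2.2609)
  lambda* = (5.3913)
  f(x*)   = 18.7174

x* = (0.4783, 2.2609), lambda* = (5.3913)


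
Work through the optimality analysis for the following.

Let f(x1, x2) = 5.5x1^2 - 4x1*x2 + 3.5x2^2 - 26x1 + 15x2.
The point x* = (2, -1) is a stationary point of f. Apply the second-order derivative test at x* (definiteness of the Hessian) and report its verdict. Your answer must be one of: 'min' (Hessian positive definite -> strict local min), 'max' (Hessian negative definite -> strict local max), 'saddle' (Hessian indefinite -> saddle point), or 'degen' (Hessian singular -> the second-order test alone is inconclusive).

Compute the Hessian H = grad^2 f:
  H = [[11, -4], [-4, 7]]
Verify stationarity: grad f(x*) = H x* + g = (0, 0).
Eigenvalues of H: 4.5279, 13.4721.
Both eigenvalues > 0, so H is positive definite -> x* is a strict local min.

min


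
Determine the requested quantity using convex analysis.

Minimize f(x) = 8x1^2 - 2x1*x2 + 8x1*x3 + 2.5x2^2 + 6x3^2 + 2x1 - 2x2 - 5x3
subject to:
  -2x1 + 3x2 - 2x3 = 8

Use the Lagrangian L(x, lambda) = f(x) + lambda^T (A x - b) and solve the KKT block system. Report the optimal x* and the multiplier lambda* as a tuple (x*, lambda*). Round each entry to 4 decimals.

Form the Lagrangian:
  L(x, lambda) = (1/2) x^T Q x + c^T x + lambda^T (A x - b)
Stationarity (grad_x L = 0): Q x + c + A^T lambda = 0.
Primal feasibility: A x = b.

This gives the KKT block system:
  [ Q   A^T ] [ x     ]   [-c ]
  [ A    0  ] [ lambda ] = [ b ]

Solving the linear system:
  x*      = (-0.2625, 2.4812, -0.0156)
  lambda* = (-3.6437)
  f(x*)   = 11.8703

x* = (-0.2625, 2.4812, -0.0156), lambda* = (-3.6437)


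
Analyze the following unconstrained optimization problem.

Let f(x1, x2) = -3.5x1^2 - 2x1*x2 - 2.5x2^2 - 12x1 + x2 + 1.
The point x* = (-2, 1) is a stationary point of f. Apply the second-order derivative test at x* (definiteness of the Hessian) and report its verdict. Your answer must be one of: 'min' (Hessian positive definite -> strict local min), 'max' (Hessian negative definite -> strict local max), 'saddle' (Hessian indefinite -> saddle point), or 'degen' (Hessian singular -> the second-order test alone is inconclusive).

Compute the Hessian H = grad^2 f:
  H = [[-7, -2], [-2, -5]]
Verify stationarity: grad f(x*) = H x* + g = (0, 0).
Eigenvalues of H: -8.2361, -3.7639.
Both eigenvalues < 0, so H is negative definite -> x* is a strict local max.

max


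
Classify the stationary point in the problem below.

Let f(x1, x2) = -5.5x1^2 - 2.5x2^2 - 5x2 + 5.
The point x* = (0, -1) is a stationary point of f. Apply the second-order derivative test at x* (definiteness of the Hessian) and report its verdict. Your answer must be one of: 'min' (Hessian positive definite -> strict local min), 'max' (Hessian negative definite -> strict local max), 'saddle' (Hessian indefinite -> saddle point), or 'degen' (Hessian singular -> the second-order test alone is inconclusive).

Compute the Hessian H = grad^2 f:
  H = [[-11, 0], [0, -5]]
Verify stationarity: grad f(x*) = H x* + g = (0, 0).
Eigenvalues of H: -11, -5.
Both eigenvalues < 0, so H is negative definite -> x* is a strict local max.

max


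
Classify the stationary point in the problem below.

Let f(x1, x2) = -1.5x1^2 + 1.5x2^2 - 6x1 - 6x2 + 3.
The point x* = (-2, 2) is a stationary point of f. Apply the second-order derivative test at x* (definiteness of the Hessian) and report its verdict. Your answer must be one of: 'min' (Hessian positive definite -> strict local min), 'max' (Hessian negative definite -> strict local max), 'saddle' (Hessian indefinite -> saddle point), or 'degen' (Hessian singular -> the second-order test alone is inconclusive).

Compute the Hessian H = grad^2 f:
  H = [[-3, 0], [0, 3]]
Verify stationarity: grad f(x*) = H x* + g = (0, 0).
Eigenvalues of H: -3, 3.
Eigenvalues have mixed signs, so H is indefinite -> x* is a saddle point.

saddle


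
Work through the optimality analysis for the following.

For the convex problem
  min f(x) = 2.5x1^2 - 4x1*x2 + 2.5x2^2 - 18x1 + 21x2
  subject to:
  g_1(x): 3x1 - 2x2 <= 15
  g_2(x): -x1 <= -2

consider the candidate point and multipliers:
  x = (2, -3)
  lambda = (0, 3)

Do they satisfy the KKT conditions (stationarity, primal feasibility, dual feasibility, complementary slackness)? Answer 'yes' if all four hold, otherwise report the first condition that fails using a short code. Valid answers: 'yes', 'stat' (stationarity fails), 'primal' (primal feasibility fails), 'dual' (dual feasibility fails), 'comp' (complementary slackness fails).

Gradient of f: grad f(x) = Q x + c = (4, -2)
Constraint values g_i(x) = a_i^T x - b_i:
  g_1((2, -3)) = -3
  g_2((2, -3)) = 0
Stationarity residual: grad f(x) + sum_i lambda_i a_i = (1, -2)
  -> stationarity FAILS
Primal feasibility (all g_i <= 0): OK
Dual feasibility (all lambda_i >= 0): OK
Complementary slackness (lambda_i * g_i(x) = 0 for all i): OK

Verdict: the first failing condition is stationarity -> stat.

stat


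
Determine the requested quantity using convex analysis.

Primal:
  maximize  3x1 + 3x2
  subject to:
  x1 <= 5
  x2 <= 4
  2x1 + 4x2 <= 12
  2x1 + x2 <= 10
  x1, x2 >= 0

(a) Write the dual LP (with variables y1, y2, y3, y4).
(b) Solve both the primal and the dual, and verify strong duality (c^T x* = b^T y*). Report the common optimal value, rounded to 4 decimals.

The standard primal-dual pair for 'max c^T x s.t. A x <= b, x >= 0' is:
  Dual:  min b^T y  s.t.  A^T y >= c,  y >= 0.

So the dual LP is:
  minimize  5y1 + 4y2 + 12y3 + 10y4
  subject to:
    y1 + 2y3 + 2y4 >= 3
    y2 + 4y3 + y4 >= 3
    y1, y2, y3, y4 >= 0

Solving the primal: x* = (4.6667, 0.6667).
  primal value c^T x* = 16.
Solving the dual: y* = (0, 0, 0.5, 1).
  dual value b^T y* = 16.
Strong duality: c^T x* = b^T y*. Confirmed.

16


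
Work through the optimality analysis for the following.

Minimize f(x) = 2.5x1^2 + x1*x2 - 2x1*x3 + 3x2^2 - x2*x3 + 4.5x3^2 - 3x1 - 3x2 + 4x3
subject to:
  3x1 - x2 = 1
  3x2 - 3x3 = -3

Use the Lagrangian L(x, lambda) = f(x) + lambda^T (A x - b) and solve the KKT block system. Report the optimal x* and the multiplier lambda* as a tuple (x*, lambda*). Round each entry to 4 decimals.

Form the Lagrangian:
  L(x, lambda) = (1/2) x^T Q x + c^T x + lambda^T (A x - b)
Stationarity (grad_x L = 0): Q x + c + A^T lambda = 0.
Primal feasibility: A x = b.

This gives the KKT block system:
  [ Q   A^T ] [ x     ]   [-c ]
  [ A    0  ] [ lambda ] = [ b ]

Solving the linear system:
  x*      = (0.1379, -0.5862, 0.4138)
  lambda* = (1.2414, 2.6782)
  f(x*)   = 4.8966

x* = (0.1379, -0.5862, 0.4138), lambda* = (1.2414, 2.6782)


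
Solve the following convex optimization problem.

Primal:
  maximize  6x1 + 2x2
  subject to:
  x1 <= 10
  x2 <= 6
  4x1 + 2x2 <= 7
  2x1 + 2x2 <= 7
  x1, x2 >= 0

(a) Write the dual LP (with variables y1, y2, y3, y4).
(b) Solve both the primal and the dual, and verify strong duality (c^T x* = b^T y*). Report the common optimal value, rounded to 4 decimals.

The standard primal-dual pair for 'max c^T x s.t. A x <= b, x >= 0' is:
  Dual:  min b^T y  s.t.  A^T y >= c,  y >= 0.

So the dual LP is:
  minimize  10y1 + 6y2 + 7y3 + 7y4
  subject to:
    y1 + 4y3 + 2y4 >= 6
    y2 + 2y3 + 2y4 >= 2
    y1, y2, y3, y4 >= 0

Solving the primal: x* = (1.75, 0).
  primal value c^T x* = 10.5.
Solving the dual: y* = (0, 0, 1.5, 0).
  dual value b^T y* = 10.5.
Strong duality: c^T x* = b^T y*. Confirmed.

10.5


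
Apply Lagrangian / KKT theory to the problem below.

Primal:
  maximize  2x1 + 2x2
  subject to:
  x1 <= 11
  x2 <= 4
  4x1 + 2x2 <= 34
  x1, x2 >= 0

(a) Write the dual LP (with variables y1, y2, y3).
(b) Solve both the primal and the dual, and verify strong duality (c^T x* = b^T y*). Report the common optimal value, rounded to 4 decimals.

The standard primal-dual pair for 'max c^T x s.t. A x <= b, x >= 0' is:
  Dual:  min b^T y  s.t.  A^T y >= c,  y >= 0.

So the dual LP is:
  minimize  11y1 + 4y2 + 34y3
  subject to:
    y1 + 4y3 >= 2
    y2 + 2y3 >= 2
    y1, y2, y3 >= 0

Solving the primal: x* = (6.5, 4).
  primal value c^T x* = 21.
Solving the dual: y* = (0, 1, 0.5).
  dual value b^T y* = 21.
Strong duality: c^T x* = b^T y*. Confirmed.

21


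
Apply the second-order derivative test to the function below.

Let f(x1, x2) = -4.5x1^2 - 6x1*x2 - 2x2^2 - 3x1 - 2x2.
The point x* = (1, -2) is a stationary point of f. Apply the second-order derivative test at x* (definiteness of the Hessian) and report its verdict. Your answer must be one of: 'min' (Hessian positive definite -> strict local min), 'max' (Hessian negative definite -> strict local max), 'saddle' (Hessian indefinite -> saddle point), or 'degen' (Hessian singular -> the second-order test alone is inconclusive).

Compute the Hessian H = grad^2 f:
  H = [[-9, -6], [-6, -4]]
Verify stationarity: grad f(x*) = H x* + g = (0, 0).
Eigenvalues of H: -13, 0.
H has a zero eigenvalue (singular; negative semidefinite but not definite), so H is neither positive definite, negative definite, nor indefinite. The second-order test alone is inconclusive -> degen.
(Indeed, f is constant along the null direction of H through x*, so x* is not a strict local extremum.)

degen


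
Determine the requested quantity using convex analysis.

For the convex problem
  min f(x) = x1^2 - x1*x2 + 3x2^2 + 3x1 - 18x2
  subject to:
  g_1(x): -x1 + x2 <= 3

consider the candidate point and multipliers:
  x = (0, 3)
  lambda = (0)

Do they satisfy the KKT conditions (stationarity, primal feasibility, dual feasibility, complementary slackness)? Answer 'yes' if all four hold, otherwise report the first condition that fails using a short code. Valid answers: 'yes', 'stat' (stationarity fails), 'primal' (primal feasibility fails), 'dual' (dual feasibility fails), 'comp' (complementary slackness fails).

Gradient of f: grad f(x) = Q x + c = (0, 0)
Constraint values g_i(x) = a_i^T x - b_i:
  g_1((0, 3)) = 0
Stationarity residual: grad f(x) + sum_i lambda_i a_i = (0, 0)
  -> stationarity OK
Primal feasibility (all g_i <= 0): OK
Dual feasibility (all lambda_i >= 0): OK
Complementary slackness (lambda_i * g_i(x) = 0 for all i): OK

Verdict: yes, KKT holds.

yes


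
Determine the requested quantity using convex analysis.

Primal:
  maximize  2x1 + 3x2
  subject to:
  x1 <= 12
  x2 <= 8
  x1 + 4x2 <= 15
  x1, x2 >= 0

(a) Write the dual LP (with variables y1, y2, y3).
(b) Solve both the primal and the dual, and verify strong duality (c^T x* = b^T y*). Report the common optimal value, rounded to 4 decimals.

The standard primal-dual pair for 'max c^T x s.t. A x <= b, x >= 0' is:
  Dual:  min b^T y  s.t.  A^T y >= c,  y >= 0.

So the dual LP is:
  minimize  12y1 + 8y2 + 15y3
  subject to:
    y1 + y3 >= 2
    y2 + 4y3 >= 3
    y1, y2, y3 >= 0

Solving the primal: x* = (12, 0.75).
  primal value c^T x* = 26.25.
Solving the dual: y* = (1.25, 0, 0.75).
  dual value b^T y* = 26.25.
Strong duality: c^T x* = b^T y*. Confirmed.

26.25


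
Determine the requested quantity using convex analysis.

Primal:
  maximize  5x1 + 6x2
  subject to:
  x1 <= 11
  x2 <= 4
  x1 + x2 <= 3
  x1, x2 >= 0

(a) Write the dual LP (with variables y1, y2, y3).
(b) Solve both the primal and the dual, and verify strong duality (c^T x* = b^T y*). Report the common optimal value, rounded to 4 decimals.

The standard primal-dual pair for 'max c^T x s.t. A x <= b, x >= 0' is:
  Dual:  min b^T y  s.t.  A^T y >= c,  y >= 0.

So the dual LP is:
  minimize  11y1 + 4y2 + 3y3
  subject to:
    y1 + y3 >= 5
    y2 + y3 >= 6
    y1, y2, y3 >= 0

Solving the primal: x* = (0, 3).
  primal value c^T x* = 18.
Solving the dual: y* = (0, 0, 6).
  dual value b^T y* = 18.
Strong duality: c^T x* = b^T y*. Confirmed.

18


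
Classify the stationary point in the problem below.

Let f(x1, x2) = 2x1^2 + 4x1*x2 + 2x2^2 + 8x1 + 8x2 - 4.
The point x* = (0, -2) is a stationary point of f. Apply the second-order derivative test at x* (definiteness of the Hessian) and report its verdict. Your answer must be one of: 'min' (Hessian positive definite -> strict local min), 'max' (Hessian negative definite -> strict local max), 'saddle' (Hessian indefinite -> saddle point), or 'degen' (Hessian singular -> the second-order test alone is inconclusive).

Compute the Hessian H = grad^2 f:
  H = [[4, 4], [4, 4]]
Verify stationarity: grad f(x*) = H x* + g = (0, 0).
Eigenvalues of H: 0, 8.
H has a zero eigenvalue (singular; positive semidefinite but not definite), so H is neither positive definite, negative definite, nor indefinite. The second-order test alone is inconclusive -> degen.
(Indeed, f is constant along the null direction of H through x*, so x* is not a strict local extremum.)

degen


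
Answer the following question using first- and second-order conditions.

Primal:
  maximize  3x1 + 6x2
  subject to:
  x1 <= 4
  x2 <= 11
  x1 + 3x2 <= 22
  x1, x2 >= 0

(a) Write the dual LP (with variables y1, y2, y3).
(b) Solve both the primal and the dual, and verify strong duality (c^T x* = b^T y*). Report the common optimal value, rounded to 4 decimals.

The standard primal-dual pair for 'max c^T x s.t. A x <= b, x >= 0' is:
  Dual:  min b^T y  s.t.  A^T y >= c,  y >= 0.

So the dual LP is:
  minimize  4y1 + 11y2 + 22y3
  subject to:
    y1 + y3 >= 3
    y2 + 3y3 >= 6
    y1, y2, y3 >= 0

Solving the primal: x* = (4, 6).
  primal value c^T x* = 48.
Solving the dual: y* = (1, 0, 2).
  dual value b^T y* = 48.
Strong duality: c^T x* = b^T y*. Confirmed.

48


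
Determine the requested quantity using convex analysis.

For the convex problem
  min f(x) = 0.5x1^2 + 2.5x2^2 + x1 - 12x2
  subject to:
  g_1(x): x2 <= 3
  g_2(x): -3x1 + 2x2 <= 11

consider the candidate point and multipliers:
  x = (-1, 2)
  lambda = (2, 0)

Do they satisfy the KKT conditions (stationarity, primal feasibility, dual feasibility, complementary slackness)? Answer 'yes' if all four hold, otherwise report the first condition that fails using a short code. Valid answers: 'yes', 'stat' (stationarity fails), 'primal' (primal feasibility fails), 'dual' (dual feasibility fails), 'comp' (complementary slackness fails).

Gradient of f: grad f(x) = Q x + c = (0, -2)
Constraint values g_i(x) = a_i^T x - b_i:
  g_1((-1, 2)) = -1
  g_2((-1, 2)) = -4
Stationarity residual: grad f(x) + sum_i lambda_i a_i = (0, 0)
  -> stationarity OK
Primal feasibility (all g_i <= 0): OK
Dual feasibility (all lambda_i >= 0): OK
Complementary slackness (lambda_i * g_i(x) = 0 for all i): FAILS

Verdict: the first failing condition is complementary_slackness -> comp.

comp


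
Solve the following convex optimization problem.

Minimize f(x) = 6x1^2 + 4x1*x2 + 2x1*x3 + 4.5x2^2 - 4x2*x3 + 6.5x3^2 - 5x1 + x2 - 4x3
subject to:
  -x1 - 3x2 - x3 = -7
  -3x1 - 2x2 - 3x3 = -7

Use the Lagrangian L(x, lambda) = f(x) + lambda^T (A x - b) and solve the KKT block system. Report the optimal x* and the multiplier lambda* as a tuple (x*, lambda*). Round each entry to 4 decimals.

Form the Lagrangian:
  L(x, lambda) = (1/2) x^T Q x + c^T x + lambda^T (A x - b)
Stationarity (grad_x L = 0): Q x + c + A^T lambda = 0.
Primal feasibility: A x = b.

This gives the KKT block system:
  [ Q   A^T ] [ x     ]   [-c ]
  [ A    0  ] [ lambda ] = [ b ]

Solving the linear system:
  x*      = (-0.1905, 2, 1.1905)
  lambda* = (4.8912, -0.5986)
  f(x*)   = 14.119

x* = (-0.1905, 2, 1.1905), lambda* = (4.8912, -0.5986)


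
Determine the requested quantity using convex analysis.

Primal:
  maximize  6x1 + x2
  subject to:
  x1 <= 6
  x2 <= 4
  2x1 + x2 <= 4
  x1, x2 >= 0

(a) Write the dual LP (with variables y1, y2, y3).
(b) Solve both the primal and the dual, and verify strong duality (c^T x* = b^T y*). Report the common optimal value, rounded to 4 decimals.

The standard primal-dual pair for 'max c^T x s.t. A x <= b, x >= 0' is:
  Dual:  min b^T y  s.t.  A^T y >= c,  y >= 0.

So the dual LP is:
  minimize  6y1 + 4y2 + 4y3
  subject to:
    y1 + 2y3 >= 6
    y2 + y3 >= 1
    y1, y2, y3 >= 0

Solving the primal: x* = (2, 0).
  primal value c^T x* = 12.
Solving the dual: y* = (0, 0, 3).
  dual value b^T y* = 12.
Strong duality: c^T x* = b^T y*. Confirmed.

12


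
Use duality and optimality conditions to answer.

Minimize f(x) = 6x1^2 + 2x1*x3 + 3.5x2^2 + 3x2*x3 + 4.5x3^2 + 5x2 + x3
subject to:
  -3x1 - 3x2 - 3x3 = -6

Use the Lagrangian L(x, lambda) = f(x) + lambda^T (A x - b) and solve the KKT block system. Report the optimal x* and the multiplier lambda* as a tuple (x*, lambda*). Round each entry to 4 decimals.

Form the Lagrangian:
  L(x, lambda) = (1/2) x^T Q x + c^T x + lambda^T (A x - b)
Stationarity (grad_x L = 0): Q x + c + A^T lambda = 0.
Primal feasibility: A x = b.

This gives the KKT block system:
  [ Q   A^T ] [ x     ]   [-c ]
  [ A    0  ] [ lambda ] = [ b ]

Solving the linear system:
  x*      = (0.7662, 0.4935, 0.7403)
  lambda* = (3.5584)
  f(x*)   = 12.2792

x* = (0.7662, 0.4935, 0.7403), lambda* = (3.5584)


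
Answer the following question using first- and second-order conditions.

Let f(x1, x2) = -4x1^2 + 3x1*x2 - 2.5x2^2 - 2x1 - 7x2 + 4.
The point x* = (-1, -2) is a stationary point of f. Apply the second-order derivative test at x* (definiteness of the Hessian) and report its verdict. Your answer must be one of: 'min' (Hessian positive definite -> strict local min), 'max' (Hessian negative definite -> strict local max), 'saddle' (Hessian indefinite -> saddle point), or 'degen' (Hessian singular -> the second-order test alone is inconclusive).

Compute the Hessian H = grad^2 f:
  H = [[-8, 3], [3, -5]]
Verify stationarity: grad f(x*) = H x* + g = (0, 0).
Eigenvalues of H: -9.8541, -3.1459.
Both eigenvalues < 0, so H is negative definite -> x* is a strict local max.

max


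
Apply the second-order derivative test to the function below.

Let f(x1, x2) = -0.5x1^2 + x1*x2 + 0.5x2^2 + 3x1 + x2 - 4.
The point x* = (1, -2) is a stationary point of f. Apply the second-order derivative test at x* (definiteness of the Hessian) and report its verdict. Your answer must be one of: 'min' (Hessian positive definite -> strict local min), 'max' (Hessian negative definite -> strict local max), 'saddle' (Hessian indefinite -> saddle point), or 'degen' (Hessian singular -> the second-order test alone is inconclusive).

Compute the Hessian H = grad^2 f:
  H = [[-1, 1], [1, 1]]
Verify stationarity: grad f(x*) = H x* + g = (0, 0).
Eigenvalues of H: -1.4142, 1.4142.
Eigenvalues have mixed signs, so H is indefinite -> x* is a saddle point.

saddle


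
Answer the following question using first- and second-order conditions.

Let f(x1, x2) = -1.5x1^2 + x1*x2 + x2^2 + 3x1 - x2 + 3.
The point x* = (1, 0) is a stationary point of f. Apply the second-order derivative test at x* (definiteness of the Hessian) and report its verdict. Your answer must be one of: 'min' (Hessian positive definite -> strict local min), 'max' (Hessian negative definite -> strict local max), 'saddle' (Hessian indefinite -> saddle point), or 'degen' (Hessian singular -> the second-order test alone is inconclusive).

Compute the Hessian H = grad^2 f:
  H = [[-3, 1], [1, 2]]
Verify stationarity: grad f(x*) = H x* + g = (0, 0).
Eigenvalues of H: -3.1926, 2.1926.
Eigenvalues have mixed signs, so H is indefinite -> x* is a saddle point.

saddle


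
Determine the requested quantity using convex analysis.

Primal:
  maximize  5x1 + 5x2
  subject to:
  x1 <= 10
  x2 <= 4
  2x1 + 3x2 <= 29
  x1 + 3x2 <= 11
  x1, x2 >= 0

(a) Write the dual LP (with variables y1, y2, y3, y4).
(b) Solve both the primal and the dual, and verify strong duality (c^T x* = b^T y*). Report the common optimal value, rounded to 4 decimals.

The standard primal-dual pair for 'max c^T x s.t. A x <= b, x >= 0' is:
  Dual:  min b^T y  s.t.  A^T y >= c,  y >= 0.

So the dual LP is:
  minimize  10y1 + 4y2 + 29y3 + 11y4
  subject to:
    y1 + 2y3 + y4 >= 5
    y2 + 3y3 + 3y4 >= 5
    y1, y2, y3, y4 >= 0

Solving the primal: x* = (10, 0.3333).
  primal value c^T x* = 51.6667.
Solving the dual: y* = (3.3333, 0, 0, 1.6667).
  dual value b^T y* = 51.6667.
Strong duality: c^T x* = b^T y*. Confirmed.

51.6667


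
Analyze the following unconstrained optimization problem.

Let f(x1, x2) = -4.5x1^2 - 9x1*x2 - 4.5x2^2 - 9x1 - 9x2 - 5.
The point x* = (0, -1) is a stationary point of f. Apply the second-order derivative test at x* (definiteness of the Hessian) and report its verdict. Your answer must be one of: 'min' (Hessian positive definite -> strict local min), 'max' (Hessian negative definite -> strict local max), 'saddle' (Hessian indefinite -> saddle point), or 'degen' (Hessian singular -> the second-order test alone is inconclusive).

Compute the Hessian H = grad^2 f:
  H = [[-9, -9], [-9, -9]]
Verify stationarity: grad f(x*) = H x* + g = (0, 0).
Eigenvalues of H: -18, 0.
H has a zero eigenvalue (singular; negative semidefinite but not definite), so H is neither positive definite, negative definite, nor indefinite. The second-order test alone is inconclusive -> degen.
(Indeed, f is constant along the null direction of H through x*, so x* is not a strict local extremum.)

degen


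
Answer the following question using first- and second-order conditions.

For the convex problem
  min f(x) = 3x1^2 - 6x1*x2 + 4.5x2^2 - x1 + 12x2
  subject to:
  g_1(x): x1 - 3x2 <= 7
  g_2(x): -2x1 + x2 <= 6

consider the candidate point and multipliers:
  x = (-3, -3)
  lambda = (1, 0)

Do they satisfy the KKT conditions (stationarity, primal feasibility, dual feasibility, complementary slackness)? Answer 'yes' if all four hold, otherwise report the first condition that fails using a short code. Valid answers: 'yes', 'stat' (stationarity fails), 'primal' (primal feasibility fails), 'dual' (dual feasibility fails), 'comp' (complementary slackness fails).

Gradient of f: grad f(x) = Q x + c = (-1, 3)
Constraint values g_i(x) = a_i^T x - b_i:
  g_1((-3, -3)) = -1
  g_2((-3, -3)) = -3
Stationarity residual: grad f(x) + sum_i lambda_i a_i = (0, 0)
  -> stationarity OK
Primal feasibility (all g_i <= 0): OK
Dual feasibility (all lambda_i >= 0): OK
Complementary slackness (lambda_i * g_i(x) = 0 for all i): FAILS

Verdict: the first failing condition is complementary_slackness -> comp.

comp


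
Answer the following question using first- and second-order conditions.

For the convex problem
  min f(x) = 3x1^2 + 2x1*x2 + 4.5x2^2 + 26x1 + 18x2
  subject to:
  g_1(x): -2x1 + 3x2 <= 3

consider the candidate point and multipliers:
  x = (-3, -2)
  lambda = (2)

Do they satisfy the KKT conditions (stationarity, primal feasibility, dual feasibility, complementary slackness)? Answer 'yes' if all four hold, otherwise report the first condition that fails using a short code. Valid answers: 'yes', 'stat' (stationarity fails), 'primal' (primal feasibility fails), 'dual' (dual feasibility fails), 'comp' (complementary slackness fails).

Gradient of f: grad f(x) = Q x + c = (4, -6)
Constraint values g_i(x) = a_i^T x - b_i:
  g_1((-3, -2)) = -3
Stationarity residual: grad f(x) + sum_i lambda_i a_i = (0, 0)
  -> stationarity OK
Primal feasibility (all g_i <= 0): OK
Dual feasibility (all lambda_i >= 0): OK
Complementary slackness (lambda_i * g_i(x) = 0 for all i): FAILS

Verdict: the first failing condition is complementary_slackness -> comp.

comp


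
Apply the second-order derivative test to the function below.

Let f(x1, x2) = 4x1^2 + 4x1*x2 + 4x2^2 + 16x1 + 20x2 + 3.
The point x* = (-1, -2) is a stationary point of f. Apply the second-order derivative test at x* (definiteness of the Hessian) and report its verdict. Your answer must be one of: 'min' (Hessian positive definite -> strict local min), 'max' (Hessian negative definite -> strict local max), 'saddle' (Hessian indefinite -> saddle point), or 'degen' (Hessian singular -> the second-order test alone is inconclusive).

Compute the Hessian H = grad^2 f:
  H = [[8, 4], [4, 8]]
Verify stationarity: grad f(x*) = H x* + g = (0, 0).
Eigenvalues of H: 4, 12.
Both eigenvalues > 0, so H is positive definite -> x* is a strict local min.

min


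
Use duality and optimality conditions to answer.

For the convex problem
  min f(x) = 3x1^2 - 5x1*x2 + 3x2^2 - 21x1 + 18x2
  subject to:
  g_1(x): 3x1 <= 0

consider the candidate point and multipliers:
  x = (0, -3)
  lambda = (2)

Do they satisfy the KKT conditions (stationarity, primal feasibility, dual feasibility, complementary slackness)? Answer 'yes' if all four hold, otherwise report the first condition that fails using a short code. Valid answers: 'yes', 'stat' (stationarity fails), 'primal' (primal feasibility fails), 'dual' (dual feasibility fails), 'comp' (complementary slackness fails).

Gradient of f: grad f(x) = Q x + c = (-6, 0)
Constraint values g_i(x) = a_i^T x - b_i:
  g_1((0, -3)) = 0
Stationarity residual: grad f(x) + sum_i lambda_i a_i = (0, 0)
  -> stationarity OK
Primal feasibility (all g_i <= 0): OK
Dual feasibility (all lambda_i >= 0): OK
Complementary slackness (lambda_i * g_i(x) = 0 for all i): OK

Verdict: yes, KKT holds.

yes


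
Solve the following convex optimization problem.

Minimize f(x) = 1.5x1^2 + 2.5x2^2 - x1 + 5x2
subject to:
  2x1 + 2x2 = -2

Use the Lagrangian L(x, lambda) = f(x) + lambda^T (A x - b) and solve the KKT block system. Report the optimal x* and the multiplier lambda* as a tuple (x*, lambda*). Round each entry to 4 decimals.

Form the Lagrangian:
  L(x, lambda) = (1/2) x^T Q x + c^T x + lambda^T (A x - b)
Stationarity (grad_x L = 0): Q x + c + A^T lambda = 0.
Primal feasibility: A x = b.

This gives the KKT block system:
  [ Q   A^T ] [ x     ]   [-c ]
  [ A    0  ] [ lambda ] = [ b ]

Solving the linear system:
  x*      = (0.125, -1.125)
  lambda* = (0.3125)
  f(x*)   = -2.5625

x* = (0.125, -1.125), lambda* = (0.3125)


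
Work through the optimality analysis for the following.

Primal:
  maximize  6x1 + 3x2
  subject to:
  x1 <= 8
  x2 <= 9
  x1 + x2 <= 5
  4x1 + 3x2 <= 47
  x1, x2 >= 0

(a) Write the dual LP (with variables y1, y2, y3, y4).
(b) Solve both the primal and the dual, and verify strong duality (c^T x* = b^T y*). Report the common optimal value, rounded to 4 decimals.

The standard primal-dual pair for 'max c^T x s.t. A x <= b, x >= 0' is:
  Dual:  min b^T y  s.t.  A^T y >= c,  y >= 0.

So the dual LP is:
  minimize  8y1 + 9y2 + 5y3 + 47y4
  subject to:
    y1 + y3 + 4y4 >= 6
    y2 + y3 + 3y4 >= 3
    y1, y2, y3, y4 >= 0

Solving the primal: x* = (5, 0).
  primal value c^T x* = 30.
Solving the dual: y* = (0, 0, 6, 0).
  dual value b^T y* = 30.
Strong duality: c^T x* = b^T y*. Confirmed.

30


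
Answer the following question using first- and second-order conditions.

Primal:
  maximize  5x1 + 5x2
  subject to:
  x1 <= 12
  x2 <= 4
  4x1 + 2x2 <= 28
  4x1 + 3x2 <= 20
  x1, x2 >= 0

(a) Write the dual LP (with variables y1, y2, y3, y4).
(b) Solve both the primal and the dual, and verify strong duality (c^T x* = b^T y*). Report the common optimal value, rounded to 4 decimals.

The standard primal-dual pair for 'max c^T x s.t. A x <= b, x >= 0' is:
  Dual:  min b^T y  s.t.  A^T y >= c,  y >= 0.

So the dual LP is:
  minimize  12y1 + 4y2 + 28y3 + 20y4
  subject to:
    y1 + 4y3 + 4y4 >= 5
    y2 + 2y3 + 3y4 >= 5
    y1, y2, y3, y4 >= 0

Solving the primal: x* = (2, 4).
  primal value c^T x* = 30.
Solving the dual: y* = (0, 1.25, 0, 1.25).
  dual value b^T y* = 30.
Strong duality: c^T x* = b^T y*. Confirmed.

30


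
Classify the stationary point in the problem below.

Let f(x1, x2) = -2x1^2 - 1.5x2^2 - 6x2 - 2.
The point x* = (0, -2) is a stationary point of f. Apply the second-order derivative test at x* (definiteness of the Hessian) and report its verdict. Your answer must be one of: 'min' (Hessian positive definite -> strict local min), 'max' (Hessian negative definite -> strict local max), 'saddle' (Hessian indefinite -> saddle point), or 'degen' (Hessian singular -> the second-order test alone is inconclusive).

Compute the Hessian H = grad^2 f:
  H = [[-4, 0], [0, -3]]
Verify stationarity: grad f(x*) = H x* + g = (0, 0).
Eigenvalues of H: -4, -3.
Both eigenvalues < 0, so H is negative definite -> x* is a strict local max.

max


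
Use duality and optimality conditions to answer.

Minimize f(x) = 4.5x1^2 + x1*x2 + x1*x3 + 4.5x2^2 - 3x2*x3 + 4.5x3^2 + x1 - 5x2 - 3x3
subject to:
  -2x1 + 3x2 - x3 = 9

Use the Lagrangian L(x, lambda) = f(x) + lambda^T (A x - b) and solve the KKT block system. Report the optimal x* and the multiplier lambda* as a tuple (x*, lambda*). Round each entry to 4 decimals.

Form the Lagrangian:
  L(x, lambda) = (1/2) x^T Q x + c^T x + lambda^T (A x - b)
Stationarity (grad_x L = 0): Q x + c + A^T lambda = 0.
Primal feasibility: A x = b.

This gives the KKT block system:
  [ Q   A^T ] [ x     ]   [-c ]
  [ A    0  ] [ lambda ] = [ b ]

Solving the linear system:
  x*      = (-1.378, 2.3524, 0.813)
  lambda* = (-4.1181)
  f(x*)   = 10.7421

x* = (-1.378, 2.3524, 0.813), lambda* = (-4.1181)


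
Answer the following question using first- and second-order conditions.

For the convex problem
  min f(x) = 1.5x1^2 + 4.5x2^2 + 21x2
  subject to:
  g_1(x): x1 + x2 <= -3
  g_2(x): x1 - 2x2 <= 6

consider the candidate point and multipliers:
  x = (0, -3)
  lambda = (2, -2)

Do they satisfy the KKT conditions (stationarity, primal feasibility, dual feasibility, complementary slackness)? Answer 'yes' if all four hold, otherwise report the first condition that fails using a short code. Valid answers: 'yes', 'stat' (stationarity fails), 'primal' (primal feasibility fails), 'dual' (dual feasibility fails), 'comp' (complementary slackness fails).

Gradient of f: grad f(x) = Q x + c = (0, -6)
Constraint values g_i(x) = a_i^T x - b_i:
  g_1((0, -3)) = 0
  g_2((0, -3)) = 0
Stationarity residual: grad f(x) + sum_i lambda_i a_i = (0, 0)
  -> stationarity OK
Primal feasibility (all g_i <= 0): OK
Dual feasibility (all lambda_i >= 0): FAILS
Complementary slackness (lambda_i * g_i(x) = 0 for all i): OK

Verdict: the first failing condition is dual_feasibility -> dual.

dual


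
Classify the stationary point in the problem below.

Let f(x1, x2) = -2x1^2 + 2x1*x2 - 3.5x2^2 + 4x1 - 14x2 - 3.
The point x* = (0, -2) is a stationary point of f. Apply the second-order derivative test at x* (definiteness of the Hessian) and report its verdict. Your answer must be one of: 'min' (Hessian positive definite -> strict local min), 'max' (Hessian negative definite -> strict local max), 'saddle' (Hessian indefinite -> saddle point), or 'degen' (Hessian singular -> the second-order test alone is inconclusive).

Compute the Hessian H = grad^2 f:
  H = [[-4, 2], [2, -7]]
Verify stationarity: grad f(x*) = H x* + g = (0, 0).
Eigenvalues of H: -8, -3.
Both eigenvalues < 0, so H is negative definite -> x* is a strict local max.

max


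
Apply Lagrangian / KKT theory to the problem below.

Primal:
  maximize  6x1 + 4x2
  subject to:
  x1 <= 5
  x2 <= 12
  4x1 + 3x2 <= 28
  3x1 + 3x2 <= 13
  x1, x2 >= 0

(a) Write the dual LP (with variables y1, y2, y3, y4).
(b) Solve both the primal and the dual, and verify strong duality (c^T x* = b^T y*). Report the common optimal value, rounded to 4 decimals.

The standard primal-dual pair for 'max c^T x s.t. A x <= b, x >= 0' is:
  Dual:  min b^T y  s.t.  A^T y >= c,  y >= 0.

So the dual LP is:
  minimize  5y1 + 12y2 + 28y3 + 13y4
  subject to:
    y1 + 4y3 + 3y4 >= 6
    y2 + 3y3 + 3y4 >= 4
    y1, y2, y3, y4 >= 0

Solving the primal: x* = (4.3333, 0).
  primal value c^T x* = 26.
Solving the dual: y* = (0, 0, 0, 2).
  dual value b^T y* = 26.
Strong duality: c^T x* = b^T y*. Confirmed.

26


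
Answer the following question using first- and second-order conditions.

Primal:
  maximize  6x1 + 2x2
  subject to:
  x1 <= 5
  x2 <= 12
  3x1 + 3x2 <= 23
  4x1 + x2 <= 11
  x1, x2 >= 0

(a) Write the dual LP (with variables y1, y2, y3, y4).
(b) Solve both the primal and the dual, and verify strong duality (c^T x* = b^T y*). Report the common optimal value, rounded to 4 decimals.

The standard primal-dual pair for 'max c^T x s.t. A x <= b, x >= 0' is:
  Dual:  min b^T y  s.t.  A^T y >= c,  y >= 0.

So the dual LP is:
  minimize  5y1 + 12y2 + 23y3 + 11y4
  subject to:
    y1 + 3y3 + 4y4 >= 6
    y2 + 3y3 + y4 >= 2
    y1, y2, y3, y4 >= 0

Solving the primal: x* = (1.1111, 6.5556).
  primal value c^T x* = 19.7778.
Solving the dual: y* = (0, 0, 0.2222, 1.3333).
  dual value b^T y* = 19.7778.
Strong duality: c^T x* = b^T y*. Confirmed.

19.7778


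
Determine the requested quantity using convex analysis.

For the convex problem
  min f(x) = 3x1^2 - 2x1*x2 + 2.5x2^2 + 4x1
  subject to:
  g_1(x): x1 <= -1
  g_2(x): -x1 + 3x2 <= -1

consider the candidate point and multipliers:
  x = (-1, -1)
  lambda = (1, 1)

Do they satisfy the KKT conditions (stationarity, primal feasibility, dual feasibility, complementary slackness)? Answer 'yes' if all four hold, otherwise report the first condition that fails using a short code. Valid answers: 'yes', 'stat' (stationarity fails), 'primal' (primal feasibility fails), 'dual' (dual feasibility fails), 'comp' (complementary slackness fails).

Gradient of f: grad f(x) = Q x + c = (0, -3)
Constraint values g_i(x) = a_i^T x - b_i:
  g_1((-1, -1)) = 0
  g_2((-1, -1)) = -1
Stationarity residual: grad f(x) + sum_i lambda_i a_i = (0, 0)
  -> stationarity OK
Primal feasibility (all g_i <= 0): OK
Dual feasibility (all lambda_i >= 0): OK
Complementary slackness (lambda_i * g_i(x) = 0 for all i): FAILS

Verdict: the first failing condition is complementary_slackness -> comp.

comp


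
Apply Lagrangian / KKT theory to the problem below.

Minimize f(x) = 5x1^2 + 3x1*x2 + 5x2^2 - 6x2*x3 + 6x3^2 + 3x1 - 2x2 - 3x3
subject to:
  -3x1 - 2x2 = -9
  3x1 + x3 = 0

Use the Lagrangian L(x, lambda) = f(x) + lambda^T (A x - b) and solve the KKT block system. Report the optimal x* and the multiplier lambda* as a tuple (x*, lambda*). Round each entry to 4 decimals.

Form the Lagrangian:
  L(x, lambda) = (1/2) x^T Q x + c^T x + lambda^T (A x - b)
Stationarity (grad_x L = 0): Q x + c + A^T lambda = 0.
Primal feasibility: A x = b.

This gives the KKT block system:
  [ Q   A^T ] [ x     ]   [-c ]
  [ A    0  ] [ lambda ] = [ b ]

Solving the linear system:
  x*      = (-0.5419, 5.3129, 1.6258)
  lambda* = (19.8742, 15.3677)
  f(x*)   = 80.8694

x* = (-0.5419, 5.3129, 1.6258), lambda* = (19.8742, 15.3677)


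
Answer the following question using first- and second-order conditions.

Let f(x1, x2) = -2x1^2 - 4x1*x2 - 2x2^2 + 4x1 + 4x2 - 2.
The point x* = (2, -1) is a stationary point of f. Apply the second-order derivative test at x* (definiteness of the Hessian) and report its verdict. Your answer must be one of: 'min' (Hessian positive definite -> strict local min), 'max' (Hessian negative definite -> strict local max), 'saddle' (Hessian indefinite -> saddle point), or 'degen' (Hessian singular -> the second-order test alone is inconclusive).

Compute the Hessian H = grad^2 f:
  H = [[-4, -4], [-4, -4]]
Verify stationarity: grad f(x*) = H x* + g = (0, 0).
Eigenvalues of H: -8, 0.
H has a zero eigenvalue (singular; negative semidefinite but not definite), so H is neither positive definite, negative definite, nor indefinite. The second-order test alone is inconclusive -> degen.
(Indeed, f is constant along the null direction of H through x*, so x* is not a strict local extremum.)

degen


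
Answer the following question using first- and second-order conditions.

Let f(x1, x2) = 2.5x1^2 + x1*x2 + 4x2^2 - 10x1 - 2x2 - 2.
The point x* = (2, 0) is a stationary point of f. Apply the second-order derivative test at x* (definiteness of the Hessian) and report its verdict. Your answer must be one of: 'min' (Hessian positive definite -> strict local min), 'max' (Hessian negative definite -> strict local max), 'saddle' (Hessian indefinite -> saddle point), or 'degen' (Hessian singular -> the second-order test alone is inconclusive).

Compute the Hessian H = grad^2 f:
  H = [[5, 1], [1, 8]]
Verify stationarity: grad f(x*) = H x* + g = (0, 0).
Eigenvalues of H: 4.6972, 8.3028.
Both eigenvalues > 0, so H is positive definite -> x* is a strict local min.

min


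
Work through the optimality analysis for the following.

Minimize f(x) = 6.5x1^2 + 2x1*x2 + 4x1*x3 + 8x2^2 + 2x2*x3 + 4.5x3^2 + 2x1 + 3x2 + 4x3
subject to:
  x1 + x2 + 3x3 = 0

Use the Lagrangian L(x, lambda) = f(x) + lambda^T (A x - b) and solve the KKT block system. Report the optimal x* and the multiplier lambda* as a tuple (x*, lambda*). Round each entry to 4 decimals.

Form the Lagrangian:
  L(x, lambda) = (1/2) x^T Q x + c^T x + lambda^T (A x - b)
Stationarity (grad_x L = 0): Q x + c + A^T lambda = 0.
Primal feasibility: A x = b.

This gives the KKT block system:
  [ Q   A^T ] [ x     ]   [-c ]
  [ A    0  ] [ lambda ] = [ b ]

Solving the linear system:
  x*      = (-0.0497, -0.1032, 0.051)
  lambda* = (-1.3512)
  f(x*)   = -0.1026

x* = (-0.0497, -0.1032, 0.051), lambda* = (-1.3512)


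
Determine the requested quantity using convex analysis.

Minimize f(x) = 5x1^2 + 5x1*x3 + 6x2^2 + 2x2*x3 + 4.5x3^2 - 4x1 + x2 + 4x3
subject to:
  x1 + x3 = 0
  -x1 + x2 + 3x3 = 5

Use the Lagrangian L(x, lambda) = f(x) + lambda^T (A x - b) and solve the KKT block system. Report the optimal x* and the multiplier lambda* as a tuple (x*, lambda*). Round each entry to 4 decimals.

Form the Lagrangian:
  L(x, lambda) = (1/2) x^T Q x + c^T x + lambda^T (A x - b)
Stationarity (grad_x L = 0): Q x + c + A^T lambda = 0.
Primal feasibility: A x = b.

This gives the KKT block system:
  [ Q   A^T ] [ x     ]   [-c ]
  [ A    0  ] [ lambda ] = [ b ]

Solving the linear system:
  x*      = (-1.2216, 0.1135, 1.2216)
  lambda* = (5.3027, -4.8054)
  f(x*)   = 16.9568

x* = (-1.2216, 0.1135, 1.2216), lambda* = (5.3027, -4.8054)
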